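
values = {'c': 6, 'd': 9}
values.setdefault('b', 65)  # 65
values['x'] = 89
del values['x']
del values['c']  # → {'d': 9, 'b': 65}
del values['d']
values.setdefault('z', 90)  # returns 90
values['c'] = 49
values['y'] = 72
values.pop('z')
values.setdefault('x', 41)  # 41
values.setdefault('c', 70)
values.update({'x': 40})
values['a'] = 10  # {'b': 65, 'c': 49, 'y': 72, 'x': 40, 'a': 10}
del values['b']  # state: {'c': 49, 'y': 72, 'x': 40, 'a': 10}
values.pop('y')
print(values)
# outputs {'c': 49, 'x': 40, 'a': 10}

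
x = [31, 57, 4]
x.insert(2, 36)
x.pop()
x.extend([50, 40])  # [31, 57, 36, 50, 40]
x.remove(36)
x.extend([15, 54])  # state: [31, 57, 50, 40, 15, 54]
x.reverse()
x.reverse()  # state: [31, 57, 50, 40, 15, 54]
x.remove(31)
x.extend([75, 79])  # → [57, 50, 40, 15, 54, 75, 79]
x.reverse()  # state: [79, 75, 54, 15, 40, 50, 57]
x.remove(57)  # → [79, 75, 54, 15, 40, 50]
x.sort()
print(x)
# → [15, 40, 50, 54, 75, 79]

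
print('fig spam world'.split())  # ['fig', 'spam', 'world']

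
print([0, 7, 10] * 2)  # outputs [0, 7, 10, 0, 7, 10]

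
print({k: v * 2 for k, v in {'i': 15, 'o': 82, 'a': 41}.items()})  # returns {'i': 30, 'o': 164, 'a': 82}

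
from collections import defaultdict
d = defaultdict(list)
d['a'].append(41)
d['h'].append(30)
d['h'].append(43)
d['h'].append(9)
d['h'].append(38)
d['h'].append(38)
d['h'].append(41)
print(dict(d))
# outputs {'a': [41], 'h': [30, 43, 9, 38, 38, 41]}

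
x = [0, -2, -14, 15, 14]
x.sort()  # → [-14, -2, 0, 14, 15]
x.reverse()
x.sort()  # [-14, -2, 0, 14, 15]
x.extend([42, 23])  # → [-14, -2, 0, 14, 15, 42, 23]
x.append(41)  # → [-14, -2, 0, 14, 15, 42, 23, 41]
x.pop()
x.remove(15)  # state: [-14, -2, 0, 14, 42, 23]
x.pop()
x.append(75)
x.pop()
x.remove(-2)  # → [-14, 0, 14, 42]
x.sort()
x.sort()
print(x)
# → [-14, 0, 14, 42]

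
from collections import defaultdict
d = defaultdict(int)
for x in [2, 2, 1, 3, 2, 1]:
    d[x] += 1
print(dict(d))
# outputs {2: 3, 1: 2, 3: 1}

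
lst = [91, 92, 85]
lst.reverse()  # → [85, 92, 91]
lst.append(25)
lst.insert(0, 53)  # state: [53, 85, 92, 91, 25]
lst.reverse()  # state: [25, 91, 92, 85, 53]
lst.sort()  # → [25, 53, 85, 91, 92]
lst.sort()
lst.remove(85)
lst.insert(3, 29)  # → [25, 53, 91, 29, 92]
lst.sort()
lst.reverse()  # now [92, 91, 53, 29, 25]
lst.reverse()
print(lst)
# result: [25, 29, 53, 91, 92]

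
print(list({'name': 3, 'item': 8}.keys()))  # ['name', 'item']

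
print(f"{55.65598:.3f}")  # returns 55.656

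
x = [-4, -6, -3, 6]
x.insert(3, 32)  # [-4, -6, -3, 32, 6]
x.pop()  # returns 6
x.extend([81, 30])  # [-4, -6, -3, 32, 81, 30]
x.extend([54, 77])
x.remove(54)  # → [-4, -6, -3, 32, 81, 30, 77]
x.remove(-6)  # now [-4, -3, 32, 81, 30, 77]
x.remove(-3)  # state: [-4, 32, 81, 30, 77]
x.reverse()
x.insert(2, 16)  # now [77, 30, 16, 81, 32, -4]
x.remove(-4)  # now [77, 30, 16, 81, 32]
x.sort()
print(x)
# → [16, 30, 32, 77, 81]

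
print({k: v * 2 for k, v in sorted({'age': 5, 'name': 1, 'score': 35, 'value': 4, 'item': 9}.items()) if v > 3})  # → {'age': 10, 'item': 18, 'score': 70, 'value': 8}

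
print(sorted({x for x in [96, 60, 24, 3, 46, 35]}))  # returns [3, 24, 35, 46, 60, 96]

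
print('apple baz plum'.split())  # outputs ['apple', 'baz', 'plum']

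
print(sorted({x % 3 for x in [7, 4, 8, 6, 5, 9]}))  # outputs [0, 1, 2]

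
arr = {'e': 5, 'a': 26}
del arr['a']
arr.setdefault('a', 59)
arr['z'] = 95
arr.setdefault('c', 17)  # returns 17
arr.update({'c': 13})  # {'e': 5, 'a': 59, 'z': 95, 'c': 13}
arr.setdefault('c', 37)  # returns 13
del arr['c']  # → {'e': 5, 'a': 59, 'z': 95}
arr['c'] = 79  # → {'e': 5, 'a': 59, 'z': 95, 'c': 79}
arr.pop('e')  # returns 5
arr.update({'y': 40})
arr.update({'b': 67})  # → {'a': 59, 'z': 95, 'c': 79, 'y': 40, 'b': 67}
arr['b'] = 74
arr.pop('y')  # 40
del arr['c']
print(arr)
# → {'a': 59, 'z': 95, 'b': 74}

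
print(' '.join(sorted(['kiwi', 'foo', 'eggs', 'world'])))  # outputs eggs foo kiwi world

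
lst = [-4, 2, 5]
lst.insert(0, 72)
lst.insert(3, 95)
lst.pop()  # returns 5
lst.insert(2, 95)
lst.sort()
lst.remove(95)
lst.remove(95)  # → [-4, 2, 72]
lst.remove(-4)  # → [2, 72]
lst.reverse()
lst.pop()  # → 2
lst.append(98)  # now [72, 98]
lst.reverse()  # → [98, 72]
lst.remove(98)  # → [72]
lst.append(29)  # [72, 29]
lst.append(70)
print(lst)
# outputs [72, 29, 70]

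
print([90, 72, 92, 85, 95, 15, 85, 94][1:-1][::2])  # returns [72, 85, 15]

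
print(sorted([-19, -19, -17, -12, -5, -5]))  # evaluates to [-19, -19, -17, -12, -5, -5]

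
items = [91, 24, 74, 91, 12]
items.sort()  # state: [12, 24, 74, 91, 91]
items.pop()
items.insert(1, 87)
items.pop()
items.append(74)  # [12, 87, 24, 74, 74]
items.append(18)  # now [12, 87, 24, 74, 74, 18]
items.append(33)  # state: [12, 87, 24, 74, 74, 18, 33]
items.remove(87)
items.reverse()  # [33, 18, 74, 74, 24, 12]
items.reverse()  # [12, 24, 74, 74, 18, 33]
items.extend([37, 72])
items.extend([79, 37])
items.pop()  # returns 37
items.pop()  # 79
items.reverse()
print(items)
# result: [72, 37, 33, 18, 74, 74, 24, 12]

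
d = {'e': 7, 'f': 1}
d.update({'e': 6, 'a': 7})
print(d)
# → {'e': 6, 'f': 1, 'a': 7}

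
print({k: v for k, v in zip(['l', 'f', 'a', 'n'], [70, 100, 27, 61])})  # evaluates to {'l': 70, 'f': 100, 'a': 27, 'n': 61}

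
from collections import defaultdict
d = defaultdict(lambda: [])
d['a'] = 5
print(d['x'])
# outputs []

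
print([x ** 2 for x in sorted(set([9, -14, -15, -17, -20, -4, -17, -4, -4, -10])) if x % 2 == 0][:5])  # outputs [400, 196, 100, 16]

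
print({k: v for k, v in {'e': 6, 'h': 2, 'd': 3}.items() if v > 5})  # {'e': 6}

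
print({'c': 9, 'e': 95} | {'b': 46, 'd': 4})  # {'c': 9, 'e': 95, 'b': 46, 'd': 4}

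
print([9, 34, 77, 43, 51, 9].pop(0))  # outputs 9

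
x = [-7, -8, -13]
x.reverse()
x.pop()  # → -7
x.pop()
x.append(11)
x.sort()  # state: [-13, 11]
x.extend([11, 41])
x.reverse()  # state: [41, 11, 11, -13]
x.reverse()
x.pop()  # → 41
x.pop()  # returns 11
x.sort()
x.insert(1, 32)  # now [-13, 32, 11]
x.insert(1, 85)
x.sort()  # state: [-13, 11, 32, 85]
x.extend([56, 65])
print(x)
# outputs [-13, 11, 32, 85, 56, 65]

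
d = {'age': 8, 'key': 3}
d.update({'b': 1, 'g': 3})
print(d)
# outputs {'age': 8, 'key': 3, 'b': 1, 'g': 3}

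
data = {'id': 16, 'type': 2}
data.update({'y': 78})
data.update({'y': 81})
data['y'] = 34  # {'id': 16, 'type': 2, 'y': 34}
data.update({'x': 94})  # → {'id': 16, 'type': 2, 'y': 34, 'x': 94}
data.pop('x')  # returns 94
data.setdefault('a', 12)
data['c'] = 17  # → {'id': 16, 'type': 2, 'y': 34, 'a': 12, 'c': 17}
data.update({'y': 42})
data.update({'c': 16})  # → {'id': 16, 'type': 2, 'y': 42, 'a': 12, 'c': 16}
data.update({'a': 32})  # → {'id': 16, 'type': 2, 'y': 42, 'a': 32, 'c': 16}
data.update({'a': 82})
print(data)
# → {'id': 16, 'type': 2, 'y': 42, 'a': 82, 'c': 16}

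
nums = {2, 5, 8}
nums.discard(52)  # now {2, 5, 8}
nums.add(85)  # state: {2, 5, 8, 85}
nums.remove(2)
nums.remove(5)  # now {8, 85}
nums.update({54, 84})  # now {8, 54, 84, 85}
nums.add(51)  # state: {8, 51, 54, 84, 85}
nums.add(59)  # {8, 51, 54, 59, 84, 85}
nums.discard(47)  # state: {8, 51, 54, 59, 84, 85}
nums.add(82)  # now {8, 51, 54, 59, 82, 84, 85}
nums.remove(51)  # {8, 54, 59, 82, 84, 85}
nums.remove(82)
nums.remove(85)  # {8, 54, 59, 84}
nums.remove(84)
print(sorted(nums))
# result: [8, 54, 59]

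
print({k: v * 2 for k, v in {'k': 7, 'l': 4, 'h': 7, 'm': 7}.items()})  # {'k': 14, 'l': 8, 'h': 14, 'm': 14}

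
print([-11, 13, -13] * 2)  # [-11, 13, -13, -11, 13, -13]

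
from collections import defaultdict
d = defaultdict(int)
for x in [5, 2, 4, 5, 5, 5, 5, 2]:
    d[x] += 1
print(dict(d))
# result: {5: 5, 2: 2, 4: 1}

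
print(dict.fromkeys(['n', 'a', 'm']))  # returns {'n': None, 'a': None, 'm': None}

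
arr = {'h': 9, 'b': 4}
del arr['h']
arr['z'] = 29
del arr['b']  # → {'z': 29}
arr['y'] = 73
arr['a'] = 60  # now {'z': 29, 'y': 73, 'a': 60}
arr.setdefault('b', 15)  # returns 15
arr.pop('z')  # 29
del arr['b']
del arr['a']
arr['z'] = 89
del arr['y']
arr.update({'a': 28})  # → {'z': 89, 'a': 28}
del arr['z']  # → {'a': 28}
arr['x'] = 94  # {'a': 28, 'x': 94}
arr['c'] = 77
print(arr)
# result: {'a': 28, 'x': 94, 'c': 77}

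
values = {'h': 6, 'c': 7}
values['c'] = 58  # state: {'h': 6, 'c': 58}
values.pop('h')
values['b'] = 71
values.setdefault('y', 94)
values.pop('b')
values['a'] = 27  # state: {'c': 58, 'y': 94, 'a': 27}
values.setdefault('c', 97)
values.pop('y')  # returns 94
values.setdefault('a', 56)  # 27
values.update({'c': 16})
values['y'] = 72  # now {'c': 16, 'a': 27, 'y': 72}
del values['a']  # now {'c': 16, 'y': 72}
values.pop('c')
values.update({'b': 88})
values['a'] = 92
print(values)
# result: {'y': 72, 'b': 88, 'a': 92}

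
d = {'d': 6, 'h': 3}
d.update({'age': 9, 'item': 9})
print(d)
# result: {'d': 6, 'h': 3, 'age': 9, 'item': 9}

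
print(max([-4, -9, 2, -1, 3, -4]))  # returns 3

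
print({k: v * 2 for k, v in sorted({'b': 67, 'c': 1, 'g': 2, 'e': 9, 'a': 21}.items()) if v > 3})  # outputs {'a': 42, 'b': 134, 'e': 18}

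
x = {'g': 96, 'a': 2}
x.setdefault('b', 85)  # 85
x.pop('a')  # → 2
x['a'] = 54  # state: {'g': 96, 'b': 85, 'a': 54}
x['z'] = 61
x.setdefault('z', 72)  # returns 61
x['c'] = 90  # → {'g': 96, 'b': 85, 'a': 54, 'z': 61, 'c': 90}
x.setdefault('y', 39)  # 39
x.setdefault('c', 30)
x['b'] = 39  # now {'g': 96, 'b': 39, 'a': 54, 'z': 61, 'c': 90, 'y': 39}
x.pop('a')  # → 54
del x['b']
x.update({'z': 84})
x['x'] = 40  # {'g': 96, 'z': 84, 'c': 90, 'y': 39, 'x': 40}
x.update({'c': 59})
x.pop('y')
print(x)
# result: {'g': 96, 'z': 84, 'c': 59, 'x': 40}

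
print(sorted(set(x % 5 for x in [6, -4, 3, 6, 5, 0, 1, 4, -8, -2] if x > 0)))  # [0, 1, 3, 4]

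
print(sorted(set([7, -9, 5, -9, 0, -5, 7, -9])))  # [-9, -5, 0, 5, 7]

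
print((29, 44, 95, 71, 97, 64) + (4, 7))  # (29, 44, 95, 71, 97, 64, 4, 7)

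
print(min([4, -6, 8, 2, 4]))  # -6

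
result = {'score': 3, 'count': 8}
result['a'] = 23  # {'score': 3, 'count': 8, 'a': 23}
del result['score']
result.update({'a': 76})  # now {'count': 8, 'a': 76}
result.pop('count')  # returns 8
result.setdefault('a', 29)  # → 76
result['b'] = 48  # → {'a': 76, 'b': 48}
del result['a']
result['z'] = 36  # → {'b': 48, 'z': 36}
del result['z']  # {'b': 48}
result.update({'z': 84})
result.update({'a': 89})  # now {'b': 48, 'z': 84, 'a': 89}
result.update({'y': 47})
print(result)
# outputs {'b': 48, 'z': 84, 'a': 89, 'y': 47}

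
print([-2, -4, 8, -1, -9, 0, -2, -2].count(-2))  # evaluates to 3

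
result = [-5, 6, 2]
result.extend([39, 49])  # [-5, 6, 2, 39, 49]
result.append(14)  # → [-5, 6, 2, 39, 49, 14]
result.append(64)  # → [-5, 6, 2, 39, 49, 14, 64]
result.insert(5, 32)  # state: [-5, 6, 2, 39, 49, 32, 14, 64]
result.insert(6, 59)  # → [-5, 6, 2, 39, 49, 32, 59, 14, 64]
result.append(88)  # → [-5, 6, 2, 39, 49, 32, 59, 14, 64, 88]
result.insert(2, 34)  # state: [-5, 6, 34, 2, 39, 49, 32, 59, 14, 64, 88]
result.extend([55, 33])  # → [-5, 6, 34, 2, 39, 49, 32, 59, 14, 64, 88, 55, 33]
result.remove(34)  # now [-5, 6, 2, 39, 49, 32, 59, 14, 64, 88, 55, 33]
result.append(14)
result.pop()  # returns 14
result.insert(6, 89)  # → [-5, 6, 2, 39, 49, 32, 89, 59, 14, 64, 88, 55, 33]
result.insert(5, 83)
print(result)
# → [-5, 6, 2, 39, 49, 83, 32, 89, 59, 14, 64, 88, 55, 33]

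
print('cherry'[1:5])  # herr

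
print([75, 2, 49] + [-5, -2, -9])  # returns [75, 2, 49, -5, -2, -9]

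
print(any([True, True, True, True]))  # True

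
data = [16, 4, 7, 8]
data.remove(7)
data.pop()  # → 8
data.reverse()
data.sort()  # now [4, 16]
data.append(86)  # [4, 16, 86]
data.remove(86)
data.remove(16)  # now [4]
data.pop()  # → 4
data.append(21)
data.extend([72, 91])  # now [21, 72, 91]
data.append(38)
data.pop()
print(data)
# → [21, 72, 91]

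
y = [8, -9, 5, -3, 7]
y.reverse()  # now [7, -3, 5, -9, 8]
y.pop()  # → 8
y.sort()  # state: [-9, -3, 5, 7]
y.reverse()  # [7, 5, -3, -9]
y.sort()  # [-9, -3, 5, 7]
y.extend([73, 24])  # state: [-9, -3, 5, 7, 73, 24]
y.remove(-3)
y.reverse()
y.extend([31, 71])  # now [24, 73, 7, 5, -9, 31, 71]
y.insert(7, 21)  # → [24, 73, 7, 5, -9, 31, 71, 21]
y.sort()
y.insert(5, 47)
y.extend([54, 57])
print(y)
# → [-9, 5, 7, 21, 24, 47, 31, 71, 73, 54, 57]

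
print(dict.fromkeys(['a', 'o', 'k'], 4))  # {'a': 4, 'o': 4, 'k': 4}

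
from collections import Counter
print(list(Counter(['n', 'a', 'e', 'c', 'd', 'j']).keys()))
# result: ['n', 'a', 'e', 'c', 'd', 'j']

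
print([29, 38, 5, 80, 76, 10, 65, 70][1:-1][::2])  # [38, 80, 10]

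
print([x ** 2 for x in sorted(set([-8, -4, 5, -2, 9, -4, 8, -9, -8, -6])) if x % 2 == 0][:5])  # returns [64, 36, 16, 4, 64]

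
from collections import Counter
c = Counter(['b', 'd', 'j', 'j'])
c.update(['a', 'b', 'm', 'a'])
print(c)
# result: Counter({'b': 2, 'j': 2, 'a': 2, 'd': 1, 'm': 1})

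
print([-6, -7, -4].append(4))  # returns None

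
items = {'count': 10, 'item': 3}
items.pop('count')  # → 10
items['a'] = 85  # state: {'item': 3, 'a': 85}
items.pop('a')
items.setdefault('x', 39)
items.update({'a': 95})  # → {'item': 3, 'x': 39, 'a': 95}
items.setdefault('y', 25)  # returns 25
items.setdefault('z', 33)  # 33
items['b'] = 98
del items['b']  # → {'item': 3, 'x': 39, 'a': 95, 'y': 25, 'z': 33}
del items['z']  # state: {'item': 3, 'x': 39, 'a': 95, 'y': 25}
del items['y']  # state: {'item': 3, 'x': 39, 'a': 95}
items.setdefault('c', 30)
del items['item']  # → {'x': 39, 'a': 95, 'c': 30}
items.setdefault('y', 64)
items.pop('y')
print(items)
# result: {'x': 39, 'a': 95, 'c': 30}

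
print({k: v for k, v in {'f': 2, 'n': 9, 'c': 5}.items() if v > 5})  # {'n': 9}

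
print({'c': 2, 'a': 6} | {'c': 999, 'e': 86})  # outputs {'c': 999, 'a': 6, 'e': 86}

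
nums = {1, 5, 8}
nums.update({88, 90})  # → {1, 5, 8, 88, 90}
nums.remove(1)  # {5, 8, 88, 90}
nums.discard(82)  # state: {5, 8, 88, 90}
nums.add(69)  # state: {5, 8, 69, 88, 90}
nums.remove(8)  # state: {5, 69, 88, 90}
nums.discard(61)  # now {5, 69, 88, 90}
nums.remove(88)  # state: {5, 69, 90}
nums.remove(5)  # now {69, 90}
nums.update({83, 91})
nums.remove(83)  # {69, 90, 91}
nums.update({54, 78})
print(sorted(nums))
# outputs [54, 69, 78, 90, 91]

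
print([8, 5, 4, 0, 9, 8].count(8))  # 2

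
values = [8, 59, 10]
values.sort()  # [8, 10, 59]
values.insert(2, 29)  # [8, 10, 29, 59]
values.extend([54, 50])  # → [8, 10, 29, 59, 54, 50]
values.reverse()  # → [50, 54, 59, 29, 10, 8]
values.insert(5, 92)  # [50, 54, 59, 29, 10, 92, 8]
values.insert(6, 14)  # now [50, 54, 59, 29, 10, 92, 14, 8]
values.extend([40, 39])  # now [50, 54, 59, 29, 10, 92, 14, 8, 40, 39]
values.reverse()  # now [39, 40, 8, 14, 92, 10, 29, 59, 54, 50]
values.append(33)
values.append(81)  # [39, 40, 8, 14, 92, 10, 29, 59, 54, 50, 33, 81]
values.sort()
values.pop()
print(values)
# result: [8, 10, 14, 29, 33, 39, 40, 50, 54, 59, 81]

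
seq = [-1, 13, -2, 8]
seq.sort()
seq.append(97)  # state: [-2, -1, 8, 13, 97]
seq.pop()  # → 97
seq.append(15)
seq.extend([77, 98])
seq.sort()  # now [-2, -1, 8, 13, 15, 77, 98]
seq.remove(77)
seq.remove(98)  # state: [-2, -1, 8, 13, 15]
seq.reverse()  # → [15, 13, 8, -1, -2]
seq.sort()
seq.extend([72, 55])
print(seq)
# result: [-2, -1, 8, 13, 15, 72, 55]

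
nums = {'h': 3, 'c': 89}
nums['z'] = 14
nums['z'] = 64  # {'h': 3, 'c': 89, 'z': 64}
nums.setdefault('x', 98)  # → 98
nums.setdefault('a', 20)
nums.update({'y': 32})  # {'h': 3, 'c': 89, 'z': 64, 'x': 98, 'a': 20, 'y': 32}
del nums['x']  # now {'h': 3, 'c': 89, 'z': 64, 'a': 20, 'y': 32}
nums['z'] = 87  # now {'h': 3, 'c': 89, 'z': 87, 'a': 20, 'y': 32}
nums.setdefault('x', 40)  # 40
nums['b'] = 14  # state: {'h': 3, 'c': 89, 'z': 87, 'a': 20, 'y': 32, 'x': 40, 'b': 14}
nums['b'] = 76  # {'h': 3, 'c': 89, 'z': 87, 'a': 20, 'y': 32, 'x': 40, 'b': 76}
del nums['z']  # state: {'h': 3, 'c': 89, 'a': 20, 'y': 32, 'x': 40, 'b': 76}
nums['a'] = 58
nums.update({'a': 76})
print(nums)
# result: {'h': 3, 'c': 89, 'a': 76, 'y': 32, 'x': 40, 'b': 76}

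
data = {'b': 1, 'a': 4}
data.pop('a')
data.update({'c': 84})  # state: {'b': 1, 'c': 84}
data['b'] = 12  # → {'b': 12, 'c': 84}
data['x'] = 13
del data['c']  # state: {'b': 12, 'x': 13}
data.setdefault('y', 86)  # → 86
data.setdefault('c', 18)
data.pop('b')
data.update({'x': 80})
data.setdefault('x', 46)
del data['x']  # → {'y': 86, 'c': 18}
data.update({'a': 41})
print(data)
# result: {'y': 86, 'c': 18, 'a': 41}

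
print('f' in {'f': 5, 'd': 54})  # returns True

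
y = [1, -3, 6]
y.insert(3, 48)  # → [1, -3, 6, 48]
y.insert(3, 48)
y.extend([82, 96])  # [1, -3, 6, 48, 48, 82, 96]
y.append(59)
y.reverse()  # [59, 96, 82, 48, 48, 6, -3, 1]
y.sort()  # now [-3, 1, 6, 48, 48, 59, 82, 96]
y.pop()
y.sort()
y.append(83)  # [-3, 1, 6, 48, 48, 59, 82, 83]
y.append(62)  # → [-3, 1, 6, 48, 48, 59, 82, 83, 62]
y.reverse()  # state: [62, 83, 82, 59, 48, 48, 6, 1, -3]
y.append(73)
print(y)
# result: [62, 83, 82, 59, 48, 48, 6, 1, -3, 73]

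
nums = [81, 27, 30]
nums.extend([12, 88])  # [81, 27, 30, 12, 88]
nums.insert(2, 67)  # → [81, 27, 67, 30, 12, 88]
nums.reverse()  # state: [88, 12, 30, 67, 27, 81]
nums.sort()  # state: [12, 27, 30, 67, 81, 88]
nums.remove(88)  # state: [12, 27, 30, 67, 81]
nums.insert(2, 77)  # [12, 27, 77, 30, 67, 81]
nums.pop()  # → 81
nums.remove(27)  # [12, 77, 30, 67]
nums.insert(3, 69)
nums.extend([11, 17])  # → [12, 77, 30, 69, 67, 11, 17]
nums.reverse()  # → [17, 11, 67, 69, 30, 77, 12]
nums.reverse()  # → [12, 77, 30, 69, 67, 11, 17]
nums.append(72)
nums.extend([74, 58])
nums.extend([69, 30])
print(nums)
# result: [12, 77, 30, 69, 67, 11, 17, 72, 74, 58, 69, 30]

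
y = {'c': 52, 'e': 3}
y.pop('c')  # 52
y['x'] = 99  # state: {'e': 3, 'x': 99}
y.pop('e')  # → 3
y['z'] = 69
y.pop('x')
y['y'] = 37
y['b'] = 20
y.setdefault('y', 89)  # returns 37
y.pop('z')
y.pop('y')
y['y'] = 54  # {'b': 20, 'y': 54}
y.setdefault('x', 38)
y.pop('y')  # 54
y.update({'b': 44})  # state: {'b': 44, 'x': 38}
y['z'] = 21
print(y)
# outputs {'b': 44, 'x': 38, 'z': 21}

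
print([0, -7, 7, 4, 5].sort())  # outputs None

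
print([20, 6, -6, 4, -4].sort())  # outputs None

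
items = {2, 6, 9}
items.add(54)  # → {2, 6, 9, 54}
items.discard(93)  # {2, 6, 9, 54}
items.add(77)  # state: {2, 6, 9, 54, 77}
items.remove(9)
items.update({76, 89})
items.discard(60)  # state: {2, 6, 54, 76, 77, 89}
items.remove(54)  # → {2, 6, 76, 77, 89}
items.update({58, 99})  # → {2, 6, 58, 76, 77, 89, 99}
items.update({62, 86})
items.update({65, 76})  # {2, 6, 58, 62, 65, 76, 77, 86, 89, 99}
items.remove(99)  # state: {2, 6, 58, 62, 65, 76, 77, 86, 89}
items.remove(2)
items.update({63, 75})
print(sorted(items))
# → [6, 58, 62, 63, 65, 75, 76, 77, 86, 89]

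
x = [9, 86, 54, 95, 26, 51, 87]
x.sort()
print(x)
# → [9, 26, 51, 54, 86, 87, 95]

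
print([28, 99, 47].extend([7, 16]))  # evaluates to None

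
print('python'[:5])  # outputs pytho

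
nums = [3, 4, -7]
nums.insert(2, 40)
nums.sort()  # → [-7, 3, 4, 40]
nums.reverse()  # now [40, 4, 3, -7]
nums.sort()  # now [-7, 3, 4, 40]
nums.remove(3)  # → [-7, 4, 40]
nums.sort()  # [-7, 4, 40]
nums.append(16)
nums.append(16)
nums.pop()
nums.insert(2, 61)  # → [-7, 4, 61, 40, 16]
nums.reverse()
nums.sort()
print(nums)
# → [-7, 4, 16, 40, 61]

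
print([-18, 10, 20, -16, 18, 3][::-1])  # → [3, 18, -16, 20, 10, -18]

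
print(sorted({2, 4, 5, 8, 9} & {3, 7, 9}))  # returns [9]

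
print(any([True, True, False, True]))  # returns True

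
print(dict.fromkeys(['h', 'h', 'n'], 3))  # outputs {'h': 3, 'n': 3}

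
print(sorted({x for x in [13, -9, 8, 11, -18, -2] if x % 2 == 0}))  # [-18, -2, 8]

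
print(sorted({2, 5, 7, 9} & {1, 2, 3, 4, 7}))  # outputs [2, 7]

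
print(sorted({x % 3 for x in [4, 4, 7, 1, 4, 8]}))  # [1, 2]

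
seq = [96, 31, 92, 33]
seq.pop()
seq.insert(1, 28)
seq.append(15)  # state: [96, 28, 31, 92, 15]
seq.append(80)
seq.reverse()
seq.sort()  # [15, 28, 31, 80, 92, 96]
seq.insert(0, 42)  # [42, 15, 28, 31, 80, 92, 96]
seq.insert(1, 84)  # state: [42, 84, 15, 28, 31, 80, 92, 96]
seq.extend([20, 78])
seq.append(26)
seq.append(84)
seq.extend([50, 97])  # [42, 84, 15, 28, 31, 80, 92, 96, 20, 78, 26, 84, 50, 97]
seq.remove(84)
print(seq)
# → [42, 15, 28, 31, 80, 92, 96, 20, 78, 26, 84, 50, 97]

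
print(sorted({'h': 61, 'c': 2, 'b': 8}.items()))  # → [('b', 8), ('c', 2), ('h', 61)]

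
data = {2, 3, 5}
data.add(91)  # {2, 3, 5, 91}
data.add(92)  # {2, 3, 5, 91, 92}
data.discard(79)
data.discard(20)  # {2, 3, 5, 91, 92}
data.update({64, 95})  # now {2, 3, 5, 64, 91, 92, 95}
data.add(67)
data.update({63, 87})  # {2, 3, 5, 63, 64, 67, 87, 91, 92, 95}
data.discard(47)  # {2, 3, 5, 63, 64, 67, 87, 91, 92, 95}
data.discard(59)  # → {2, 3, 5, 63, 64, 67, 87, 91, 92, 95}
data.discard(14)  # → {2, 3, 5, 63, 64, 67, 87, 91, 92, 95}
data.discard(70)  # {2, 3, 5, 63, 64, 67, 87, 91, 92, 95}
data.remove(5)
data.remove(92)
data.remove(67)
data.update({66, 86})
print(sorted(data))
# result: [2, 3, 63, 64, 66, 86, 87, 91, 95]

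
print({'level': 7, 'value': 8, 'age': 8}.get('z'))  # None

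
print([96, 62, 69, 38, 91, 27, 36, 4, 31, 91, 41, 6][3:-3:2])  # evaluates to [38, 27, 4]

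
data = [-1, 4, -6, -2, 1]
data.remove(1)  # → [-1, 4, -6, -2]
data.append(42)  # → [-1, 4, -6, -2, 42]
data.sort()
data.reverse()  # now [42, 4, -1, -2, -6]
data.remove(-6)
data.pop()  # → -2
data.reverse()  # [-1, 4, 42]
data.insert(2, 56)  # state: [-1, 4, 56, 42]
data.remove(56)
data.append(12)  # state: [-1, 4, 42, 12]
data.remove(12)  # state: [-1, 4, 42]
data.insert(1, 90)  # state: [-1, 90, 4, 42]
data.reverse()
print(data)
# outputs [42, 4, 90, -1]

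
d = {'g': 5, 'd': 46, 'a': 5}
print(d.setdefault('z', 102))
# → 102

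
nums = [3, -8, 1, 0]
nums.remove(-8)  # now [3, 1, 0]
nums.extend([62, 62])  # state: [3, 1, 0, 62, 62]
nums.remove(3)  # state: [1, 0, 62, 62]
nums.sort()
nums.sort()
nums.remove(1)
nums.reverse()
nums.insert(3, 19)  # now [62, 62, 0, 19]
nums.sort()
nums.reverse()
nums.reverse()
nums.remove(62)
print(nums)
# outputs [0, 19, 62]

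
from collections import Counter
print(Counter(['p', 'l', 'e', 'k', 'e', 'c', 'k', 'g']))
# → Counter({'e': 2, 'k': 2, 'p': 1, 'l': 1, 'c': 1, 'g': 1})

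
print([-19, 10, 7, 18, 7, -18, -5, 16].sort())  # None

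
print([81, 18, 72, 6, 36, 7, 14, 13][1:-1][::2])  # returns [18, 6, 7]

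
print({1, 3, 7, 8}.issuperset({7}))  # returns True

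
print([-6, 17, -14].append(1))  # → None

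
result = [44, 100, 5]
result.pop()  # 5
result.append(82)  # [44, 100, 82]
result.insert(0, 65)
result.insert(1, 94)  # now [65, 94, 44, 100, 82]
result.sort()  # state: [44, 65, 82, 94, 100]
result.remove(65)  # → [44, 82, 94, 100]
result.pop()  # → 100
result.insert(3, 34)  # [44, 82, 94, 34]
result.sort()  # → [34, 44, 82, 94]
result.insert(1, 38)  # [34, 38, 44, 82, 94]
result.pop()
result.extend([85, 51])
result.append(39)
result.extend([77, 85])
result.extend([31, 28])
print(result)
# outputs [34, 38, 44, 82, 85, 51, 39, 77, 85, 31, 28]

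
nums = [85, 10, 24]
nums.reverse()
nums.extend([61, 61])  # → [24, 10, 85, 61, 61]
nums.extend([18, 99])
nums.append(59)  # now [24, 10, 85, 61, 61, 18, 99, 59]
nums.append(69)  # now [24, 10, 85, 61, 61, 18, 99, 59, 69]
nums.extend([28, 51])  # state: [24, 10, 85, 61, 61, 18, 99, 59, 69, 28, 51]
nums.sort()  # [10, 18, 24, 28, 51, 59, 61, 61, 69, 85, 99]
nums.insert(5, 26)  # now [10, 18, 24, 28, 51, 26, 59, 61, 61, 69, 85, 99]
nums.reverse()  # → [99, 85, 69, 61, 61, 59, 26, 51, 28, 24, 18, 10]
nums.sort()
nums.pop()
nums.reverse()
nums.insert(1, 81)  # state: [85, 81, 69, 61, 61, 59, 51, 28, 26, 24, 18, 10]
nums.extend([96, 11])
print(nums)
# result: [85, 81, 69, 61, 61, 59, 51, 28, 26, 24, 18, 10, 96, 11]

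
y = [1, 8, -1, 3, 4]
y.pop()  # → 4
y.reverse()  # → [3, -1, 8, 1]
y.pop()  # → 1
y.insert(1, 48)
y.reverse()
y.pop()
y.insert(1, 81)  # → [8, 81, -1, 48]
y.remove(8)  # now [81, -1, 48]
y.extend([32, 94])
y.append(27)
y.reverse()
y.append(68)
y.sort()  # [-1, 27, 32, 48, 68, 81, 94]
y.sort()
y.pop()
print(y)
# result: [-1, 27, 32, 48, 68, 81]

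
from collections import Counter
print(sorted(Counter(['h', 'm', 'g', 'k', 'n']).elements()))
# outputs ['g', 'h', 'k', 'm', 'n']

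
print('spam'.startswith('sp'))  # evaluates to True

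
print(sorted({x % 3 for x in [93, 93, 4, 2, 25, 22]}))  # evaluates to [0, 1, 2]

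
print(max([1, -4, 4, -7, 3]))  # 4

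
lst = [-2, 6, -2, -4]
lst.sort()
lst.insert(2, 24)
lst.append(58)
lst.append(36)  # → [-4, -2, 24, -2, 6, 58, 36]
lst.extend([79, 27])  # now [-4, -2, 24, -2, 6, 58, 36, 79, 27]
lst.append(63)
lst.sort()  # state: [-4, -2, -2, 6, 24, 27, 36, 58, 63, 79]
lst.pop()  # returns 79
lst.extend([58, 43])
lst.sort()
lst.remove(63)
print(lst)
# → [-4, -2, -2, 6, 24, 27, 36, 43, 58, 58]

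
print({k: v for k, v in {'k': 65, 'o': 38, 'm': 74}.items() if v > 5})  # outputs {'k': 65, 'o': 38, 'm': 74}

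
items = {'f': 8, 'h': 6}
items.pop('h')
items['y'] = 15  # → {'f': 8, 'y': 15}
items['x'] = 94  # {'f': 8, 'y': 15, 'x': 94}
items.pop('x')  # 94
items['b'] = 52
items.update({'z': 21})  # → {'f': 8, 'y': 15, 'b': 52, 'z': 21}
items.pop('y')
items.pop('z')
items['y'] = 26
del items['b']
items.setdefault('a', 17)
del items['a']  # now {'f': 8, 'y': 26}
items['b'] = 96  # {'f': 8, 'y': 26, 'b': 96}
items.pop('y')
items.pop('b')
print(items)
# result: {'f': 8}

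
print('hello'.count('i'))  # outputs 0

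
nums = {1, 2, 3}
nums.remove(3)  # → {1, 2}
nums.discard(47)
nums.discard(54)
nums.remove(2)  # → {1}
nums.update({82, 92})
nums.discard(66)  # {1, 82, 92}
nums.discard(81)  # {1, 82, 92}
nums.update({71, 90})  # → {1, 71, 82, 90, 92}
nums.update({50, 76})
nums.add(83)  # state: {1, 50, 71, 76, 82, 83, 90, 92}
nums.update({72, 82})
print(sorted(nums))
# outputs [1, 50, 71, 72, 76, 82, 83, 90, 92]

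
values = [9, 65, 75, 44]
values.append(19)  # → [9, 65, 75, 44, 19]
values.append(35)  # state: [9, 65, 75, 44, 19, 35]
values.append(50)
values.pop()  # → 50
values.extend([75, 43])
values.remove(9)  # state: [65, 75, 44, 19, 35, 75, 43]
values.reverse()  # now [43, 75, 35, 19, 44, 75, 65]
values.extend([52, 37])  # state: [43, 75, 35, 19, 44, 75, 65, 52, 37]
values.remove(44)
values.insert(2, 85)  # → [43, 75, 85, 35, 19, 75, 65, 52, 37]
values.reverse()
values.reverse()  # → [43, 75, 85, 35, 19, 75, 65, 52, 37]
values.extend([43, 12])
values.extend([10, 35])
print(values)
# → [43, 75, 85, 35, 19, 75, 65, 52, 37, 43, 12, 10, 35]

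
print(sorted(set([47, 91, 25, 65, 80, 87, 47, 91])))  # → [25, 47, 65, 80, 87, 91]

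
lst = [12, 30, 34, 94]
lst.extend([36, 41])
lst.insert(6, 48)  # [12, 30, 34, 94, 36, 41, 48]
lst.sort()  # [12, 30, 34, 36, 41, 48, 94]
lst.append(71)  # [12, 30, 34, 36, 41, 48, 94, 71]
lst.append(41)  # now [12, 30, 34, 36, 41, 48, 94, 71, 41]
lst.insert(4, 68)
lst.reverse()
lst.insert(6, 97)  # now [41, 71, 94, 48, 41, 68, 97, 36, 34, 30, 12]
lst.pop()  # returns 12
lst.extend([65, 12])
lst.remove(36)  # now [41, 71, 94, 48, 41, 68, 97, 34, 30, 65, 12]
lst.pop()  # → 12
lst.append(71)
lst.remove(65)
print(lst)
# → [41, 71, 94, 48, 41, 68, 97, 34, 30, 71]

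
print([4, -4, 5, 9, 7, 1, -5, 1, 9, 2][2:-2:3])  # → [5, 1]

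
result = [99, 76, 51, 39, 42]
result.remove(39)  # [99, 76, 51, 42]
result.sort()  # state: [42, 51, 76, 99]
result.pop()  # 99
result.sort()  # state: [42, 51, 76]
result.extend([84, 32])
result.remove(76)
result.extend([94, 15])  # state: [42, 51, 84, 32, 94, 15]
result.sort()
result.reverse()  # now [94, 84, 51, 42, 32, 15]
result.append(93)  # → [94, 84, 51, 42, 32, 15, 93]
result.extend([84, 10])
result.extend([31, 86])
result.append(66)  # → [94, 84, 51, 42, 32, 15, 93, 84, 10, 31, 86, 66]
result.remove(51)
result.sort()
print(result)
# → [10, 15, 31, 32, 42, 66, 84, 84, 86, 93, 94]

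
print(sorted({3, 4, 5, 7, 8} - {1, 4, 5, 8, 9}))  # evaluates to [3, 7]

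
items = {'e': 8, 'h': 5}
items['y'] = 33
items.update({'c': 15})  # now {'e': 8, 'h': 5, 'y': 33, 'c': 15}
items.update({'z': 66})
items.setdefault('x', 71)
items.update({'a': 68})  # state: {'e': 8, 'h': 5, 'y': 33, 'c': 15, 'z': 66, 'x': 71, 'a': 68}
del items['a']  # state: {'e': 8, 'h': 5, 'y': 33, 'c': 15, 'z': 66, 'x': 71}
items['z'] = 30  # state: {'e': 8, 'h': 5, 'y': 33, 'c': 15, 'z': 30, 'x': 71}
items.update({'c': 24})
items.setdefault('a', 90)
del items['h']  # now {'e': 8, 'y': 33, 'c': 24, 'z': 30, 'x': 71, 'a': 90}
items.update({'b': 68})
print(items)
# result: {'e': 8, 'y': 33, 'c': 24, 'z': 30, 'x': 71, 'a': 90, 'b': 68}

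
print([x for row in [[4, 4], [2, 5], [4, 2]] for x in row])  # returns [4, 4, 2, 5, 4, 2]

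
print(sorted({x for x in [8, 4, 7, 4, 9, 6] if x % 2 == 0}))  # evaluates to [4, 6, 8]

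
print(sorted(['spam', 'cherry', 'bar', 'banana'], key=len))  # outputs ['bar', 'spam', 'cherry', 'banana']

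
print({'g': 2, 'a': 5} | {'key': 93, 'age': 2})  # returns {'g': 2, 'a': 5, 'key': 93, 'age': 2}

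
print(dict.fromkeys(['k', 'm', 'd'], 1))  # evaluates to {'k': 1, 'm': 1, 'd': 1}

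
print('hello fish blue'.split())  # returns ['hello', 'fish', 'blue']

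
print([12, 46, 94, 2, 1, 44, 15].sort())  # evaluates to None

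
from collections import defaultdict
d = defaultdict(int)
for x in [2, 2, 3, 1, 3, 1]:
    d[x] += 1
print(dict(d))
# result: {2: 2, 3: 2, 1: 2}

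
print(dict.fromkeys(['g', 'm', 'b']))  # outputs {'g': None, 'm': None, 'b': None}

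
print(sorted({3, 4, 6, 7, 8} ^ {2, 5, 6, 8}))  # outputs [2, 3, 4, 5, 7]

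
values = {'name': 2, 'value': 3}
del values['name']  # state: {'value': 3}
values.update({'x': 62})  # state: {'value': 3, 'x': 62}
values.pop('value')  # 3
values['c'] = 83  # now {'x': 62, 'c': 83}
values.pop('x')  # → 62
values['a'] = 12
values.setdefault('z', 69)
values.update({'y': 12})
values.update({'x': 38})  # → {'c': 83, 'a': 12, 'z': 69, 'y': 12, 'x': 38}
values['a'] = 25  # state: {'c': 83, 'a': 25, 'z': 69, 'y': 12, 'x': 38}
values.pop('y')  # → 12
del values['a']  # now {'c': 83, 'z': 69, 'x': 38}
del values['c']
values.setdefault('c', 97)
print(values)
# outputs {'z': 69, 'x': 38, 'c': 97}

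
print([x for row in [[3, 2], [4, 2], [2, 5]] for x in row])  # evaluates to [3, 2, 4, 2, 2, 5]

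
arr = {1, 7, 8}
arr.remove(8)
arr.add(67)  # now {1, 7, 67}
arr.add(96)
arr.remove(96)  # {1, 7, 67}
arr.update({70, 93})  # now {1, 7, 67, 70, 93}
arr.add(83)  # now {1, 7, 67, 70, 83, 93}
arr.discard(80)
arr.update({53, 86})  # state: {1, 7, 53, 67, 70, 83, 86, 93}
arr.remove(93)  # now {1, 7, 53, 67, 70, 83, 86}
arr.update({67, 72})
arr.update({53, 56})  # {1, 7, 53, 56, 67, 70, 72, 83, 86}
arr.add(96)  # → {1, 7, 53, 56, 67, 70, 72, 83, 86, 96}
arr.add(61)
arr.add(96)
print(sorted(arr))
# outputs [1, 7, 53, 56, 61, 67, 70, 72, 83, 86, 96]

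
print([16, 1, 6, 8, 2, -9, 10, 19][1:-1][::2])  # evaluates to [1, 8, -9]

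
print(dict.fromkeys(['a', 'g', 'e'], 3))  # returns {'a': 3, 'g': 3, 'e': 3}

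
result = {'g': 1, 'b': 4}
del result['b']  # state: {'g': 1}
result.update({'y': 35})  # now {'g': 1, 'y': 35}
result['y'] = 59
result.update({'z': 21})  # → {'g': 1, 'y': 59, 'z': 21}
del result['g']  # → {'y': 59, 'z': 21}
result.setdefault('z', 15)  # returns 21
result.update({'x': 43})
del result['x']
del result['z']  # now {'y': 59}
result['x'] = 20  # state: {'y': 59, 'x': 20}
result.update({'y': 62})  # {'y': 62, 'x': 20}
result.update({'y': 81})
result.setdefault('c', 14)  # 14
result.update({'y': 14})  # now {'y': 14, 'x': 20, 'c': 14}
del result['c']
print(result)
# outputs {'y': 14, 'x': 20}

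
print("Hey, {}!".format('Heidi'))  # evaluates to Hey, Heidi!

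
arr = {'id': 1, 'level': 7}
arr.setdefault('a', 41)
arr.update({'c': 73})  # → {'id': 1, 'level': 7, 'a': 41, 'c': 73}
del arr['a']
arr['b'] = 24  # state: {'id': 1, 'level': 7, 'c': 73, 'b': 24}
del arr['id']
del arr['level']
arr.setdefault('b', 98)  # 24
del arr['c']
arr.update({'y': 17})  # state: {'b': 24, 'y': 17}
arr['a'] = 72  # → {'b': 24, 'y': 17, 'a': 72}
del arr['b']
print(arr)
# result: {'y': 17, 'a': 72}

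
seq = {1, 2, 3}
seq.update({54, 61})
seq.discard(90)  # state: {1, 2, 3, 54, 61}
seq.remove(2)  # {1, 3, 54, 61}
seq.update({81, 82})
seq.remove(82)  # {1, 3, 54, 61, 81}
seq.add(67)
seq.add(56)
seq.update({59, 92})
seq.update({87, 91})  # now {1, 3, 54, 56, 59, 61, 67, 81, 87, 91, 92}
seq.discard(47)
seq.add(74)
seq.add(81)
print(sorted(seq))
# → [1, 3, 54, 56, 59, 61, 67, 74, 81, 87, 91, 92]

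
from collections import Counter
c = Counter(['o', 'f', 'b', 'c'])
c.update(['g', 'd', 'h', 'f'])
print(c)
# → Counter({'f': 2, 'o': 1, 'b': 1, 'c': 1, 'g': 1, 'd': 1, 'h': 1})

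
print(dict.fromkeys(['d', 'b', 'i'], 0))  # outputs {'d': 0, 'b': 0, 'i': 0}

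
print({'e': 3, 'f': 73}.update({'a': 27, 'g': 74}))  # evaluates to None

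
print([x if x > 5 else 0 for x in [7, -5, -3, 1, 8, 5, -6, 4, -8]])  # [7, 0, 0, 0, 8, 0, 0, 0, 0]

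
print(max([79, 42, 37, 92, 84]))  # 92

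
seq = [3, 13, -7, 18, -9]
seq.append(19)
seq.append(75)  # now [3, 13, -7, 18, -9, 19, 75]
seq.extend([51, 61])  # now [3, 13, -7, 18, -9, 19, 75, 51, 61]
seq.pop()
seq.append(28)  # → [3, 13, -7, 18, -9, 19, 75, 51, 28]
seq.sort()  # [-9, -7, 3, 13, 18, 19, 28, 51, 75]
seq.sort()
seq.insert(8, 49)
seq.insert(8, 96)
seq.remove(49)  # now [-9, -7, 3, 13, 18, 19, 28, 51, 96, 75]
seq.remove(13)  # [-9, -7, 3, 18, 19, 28, 51, 96, 75]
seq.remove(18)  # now [-9, -7, 3, 19, 28, 51, 96, 75]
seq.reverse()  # [75, 96, 51, 28, 19, 3, -7, -9]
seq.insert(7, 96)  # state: [75, 96, 51, 28, 19, 3, -7, 96, -9]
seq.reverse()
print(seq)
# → [-9, 96, -7, 3, 19, 28, 51, 96, 75]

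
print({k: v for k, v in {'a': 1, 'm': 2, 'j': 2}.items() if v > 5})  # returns {}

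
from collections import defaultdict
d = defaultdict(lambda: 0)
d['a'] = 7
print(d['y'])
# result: 0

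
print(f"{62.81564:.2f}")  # 62.82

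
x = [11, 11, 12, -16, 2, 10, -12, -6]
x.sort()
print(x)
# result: [-16, -12, -6, 2, 10, 11, 11, 12]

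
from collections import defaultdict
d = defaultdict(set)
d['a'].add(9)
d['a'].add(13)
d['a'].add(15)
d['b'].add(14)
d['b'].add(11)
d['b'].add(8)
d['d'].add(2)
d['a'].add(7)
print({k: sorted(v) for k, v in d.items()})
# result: {'a': [7, 9, 13, 15], 'b': [8, 11, 14], 'd': [2]}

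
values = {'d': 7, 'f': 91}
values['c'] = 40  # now {'d': 7, 'f': 91, 'c': 40}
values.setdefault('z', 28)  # 28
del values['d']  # {'f': 91, 'c': 40, 'z': 28}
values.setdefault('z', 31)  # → 28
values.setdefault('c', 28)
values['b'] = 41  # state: {'f': 91, 'c': 40, 'z': 28, 'b': 41}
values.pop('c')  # 40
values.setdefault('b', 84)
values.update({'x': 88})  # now {'f': 91, 'z': 28, 'b': 41, 'x': 88}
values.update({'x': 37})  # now {'f': 91, 'z': 28, 'b': 41, 'x': 37}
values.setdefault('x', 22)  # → 37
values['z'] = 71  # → {'f': 91, 'z': 71, 'b': 41, 'x': 37}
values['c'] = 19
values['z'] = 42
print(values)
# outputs {'f': 91, 'z': 42, 'b': 41, 'x': 37, 'c': 19}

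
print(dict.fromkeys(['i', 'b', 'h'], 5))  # {'i': 5, 'b': 5, 'h': 5}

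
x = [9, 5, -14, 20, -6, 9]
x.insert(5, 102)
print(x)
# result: [9, 5, -14, 20, -6, 102, 9]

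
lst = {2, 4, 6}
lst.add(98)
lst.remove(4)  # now {2, 6, 98}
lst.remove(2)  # {6, 98}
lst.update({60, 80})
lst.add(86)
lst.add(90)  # {6, 60, 80, 86, 90, 98}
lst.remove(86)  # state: {6, 60, 80, 90, 98}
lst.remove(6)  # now {60, 80, 90, 98}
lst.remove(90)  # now {60, 80, 98}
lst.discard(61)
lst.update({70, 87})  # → {60, 70, 80, 87, 98}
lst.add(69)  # {60, 69, 70, 80, 87, 98}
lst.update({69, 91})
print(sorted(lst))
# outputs [60, 69, 70, 80, 87, 91, 98]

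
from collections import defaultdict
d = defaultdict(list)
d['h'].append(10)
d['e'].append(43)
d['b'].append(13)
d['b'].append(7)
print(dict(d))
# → {'h': [10], 'e': [43], 'b': [13, 7]}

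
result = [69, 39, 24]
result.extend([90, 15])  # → [69, 39, 24, 90, 15]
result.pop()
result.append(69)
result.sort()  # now [24, 39, 69, 69, 90]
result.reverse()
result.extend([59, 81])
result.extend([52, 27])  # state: [90, 69, 69, 39, 24, 59, 81, 52, 27]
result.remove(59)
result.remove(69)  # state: [90, 69, 39, 24, 81, 52, 27]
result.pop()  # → 27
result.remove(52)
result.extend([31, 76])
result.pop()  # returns 76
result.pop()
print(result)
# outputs [90, 69, 39, 24, 81]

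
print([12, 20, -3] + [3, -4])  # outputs [12, 20, -3, 3, -4]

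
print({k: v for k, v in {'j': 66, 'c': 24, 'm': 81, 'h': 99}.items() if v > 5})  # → {'j': 66, 'c': 24, 'm': 81, 'h': 99}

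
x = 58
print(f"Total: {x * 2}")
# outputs Total: 116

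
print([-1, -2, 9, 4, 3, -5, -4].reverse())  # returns None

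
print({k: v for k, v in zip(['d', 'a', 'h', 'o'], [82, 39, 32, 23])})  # {'d': 82, 'a': 39, 'h': 32, 'o': 23}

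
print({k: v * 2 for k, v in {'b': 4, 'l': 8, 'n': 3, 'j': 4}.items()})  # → {'b': 8, 'l': 16, 'n': 6, 'j': 8}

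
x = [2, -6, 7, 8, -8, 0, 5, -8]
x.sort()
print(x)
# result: [-8, -8, -6, 0, 2, 5, 7, 8]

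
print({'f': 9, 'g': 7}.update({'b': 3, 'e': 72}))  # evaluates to None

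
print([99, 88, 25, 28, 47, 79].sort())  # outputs None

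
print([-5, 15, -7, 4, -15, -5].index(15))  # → 1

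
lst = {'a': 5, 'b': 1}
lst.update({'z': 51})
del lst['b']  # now {'a': 5, 'z': 51}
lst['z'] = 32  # {'a': 5, 'z': 32}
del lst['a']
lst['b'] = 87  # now {'z': 32, 'b': 87}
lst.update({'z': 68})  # {'z': 68, 'b': 87}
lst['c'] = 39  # {'z': 68, 'b': 87, 'c': 39}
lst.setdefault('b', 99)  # 87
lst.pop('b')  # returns 87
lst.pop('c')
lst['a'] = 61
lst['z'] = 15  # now {'z': 15, 'a': 61}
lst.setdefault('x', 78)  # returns 78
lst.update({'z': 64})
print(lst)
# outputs {'z': 64, 'a': 61, 'x': 78}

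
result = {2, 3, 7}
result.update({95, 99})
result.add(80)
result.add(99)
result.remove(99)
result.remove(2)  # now {3, 7, 80, 95}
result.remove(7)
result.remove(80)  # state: {3, 95}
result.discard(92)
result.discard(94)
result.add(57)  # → {3, 57, 95}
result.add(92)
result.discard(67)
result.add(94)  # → {3, 57, 92, 94, 95}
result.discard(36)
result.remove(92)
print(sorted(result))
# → [3, 57, 94, 95]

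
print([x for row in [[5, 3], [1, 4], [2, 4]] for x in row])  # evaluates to [5, 3, 1, 4, 2, 4]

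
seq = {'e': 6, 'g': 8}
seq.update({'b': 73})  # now {'e': 6, 'g': 8, 'b': 73}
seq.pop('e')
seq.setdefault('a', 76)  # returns 76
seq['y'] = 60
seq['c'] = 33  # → {'g': 8, 'b': 73, 'a': 76, 'y': 60, 'c': 33}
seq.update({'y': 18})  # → {'g': 8, 'b': 73, 'a': 76, 'y': 18, 'c': 33}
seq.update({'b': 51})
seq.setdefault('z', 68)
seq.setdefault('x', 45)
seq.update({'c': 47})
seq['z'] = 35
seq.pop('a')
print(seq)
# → {'g': 8, 'b': 51, 'y': 18, 'c': 47, 'z': 35, 'x': 45}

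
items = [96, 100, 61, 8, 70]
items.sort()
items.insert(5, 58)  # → [8, 61, 70, 96, 100, 58]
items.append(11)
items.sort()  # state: [8, 11, 58, 61, 70, 96, 100]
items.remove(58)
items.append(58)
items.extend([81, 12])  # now [8, 11, 61, 70, 96, 100, 58, 81, 12]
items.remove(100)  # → [8, 11, 61, 70, 96, 58, 81, 12]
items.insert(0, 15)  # [15, 8, 11, 61, 70, 96, 58, 81, 12]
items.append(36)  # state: [15, 8, 11, 61, 70, 96, 58, 81, 12, 36]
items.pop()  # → 36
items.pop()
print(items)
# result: [15, 8, 11, 61, 70, 96, 58, 81]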